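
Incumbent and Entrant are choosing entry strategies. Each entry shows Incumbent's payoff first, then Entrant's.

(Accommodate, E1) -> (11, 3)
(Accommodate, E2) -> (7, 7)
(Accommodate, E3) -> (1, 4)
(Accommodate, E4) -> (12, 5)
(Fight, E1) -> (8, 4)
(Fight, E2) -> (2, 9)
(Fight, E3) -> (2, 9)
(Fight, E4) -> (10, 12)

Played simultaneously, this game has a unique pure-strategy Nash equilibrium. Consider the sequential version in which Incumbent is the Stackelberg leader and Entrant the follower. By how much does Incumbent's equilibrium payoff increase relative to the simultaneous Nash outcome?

3

Work backward from Entrant's decision.
- Accommodate: BR = E2, leader payoff 7.
- Fight: BR = E4, leader payoff 10.
Among 7, 10, the best is 10 at Fight. Subgame-perfect outcome: (Fight, E4) with payoffs (10, 12).
Under simultaneous play:
Incumbent's best replies: E1→Accommodate; E2→Accommodate; E3→Fight; E4→Accommodate.
Entrant's best replies: Accommodate→E2; Fight→E4.
The unique mutual best reply is (Accommodate, E2), giving (7, 7).
Incumbent's commitment gain: 10 − 7 = 3.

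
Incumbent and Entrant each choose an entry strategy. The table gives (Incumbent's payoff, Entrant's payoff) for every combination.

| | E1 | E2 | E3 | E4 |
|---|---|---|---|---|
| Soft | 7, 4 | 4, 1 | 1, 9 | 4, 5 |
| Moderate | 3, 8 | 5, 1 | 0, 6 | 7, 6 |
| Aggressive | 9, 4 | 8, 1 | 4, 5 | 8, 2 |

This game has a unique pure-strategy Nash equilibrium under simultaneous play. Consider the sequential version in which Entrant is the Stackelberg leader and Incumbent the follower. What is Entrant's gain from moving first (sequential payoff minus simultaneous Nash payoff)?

0

Work backward from Incumbent's decision.
- E1 → Incumbent plays Aggressive (best of 7, 3, 9); Entrant gets 4.
- E2 → Incumbent plays Aggressive (best of 4, 5, 8); Entrant gets 1.
- E3 → Incumbent plays Aggressive (best of 1, 0, 4); Entrant gets 5.
- E4 → Incumbent plays Aggressive (best of 4, 7, 8); Entrant gets 2.
Entrant's induced payoffs are 4, 1, 5, 2, so Entrant commits to E3. Subgame-perfect outcome: (Aggressive, E3) with payoffs (4, 5).
For the simultaneous game, intersect best replies.
Incumbent's best replies: E1→Aggressive; E2→Aggressive; E3→Aggressive; E4→Aggressive.
Entrant's best replies: Soft→E3; Moderate→E1; Aggressive→E3.
The unique mutual best reply is (Aggressive, E3), giving (4, 5).
Entrant's commitment gain: 5 − 5 = 0.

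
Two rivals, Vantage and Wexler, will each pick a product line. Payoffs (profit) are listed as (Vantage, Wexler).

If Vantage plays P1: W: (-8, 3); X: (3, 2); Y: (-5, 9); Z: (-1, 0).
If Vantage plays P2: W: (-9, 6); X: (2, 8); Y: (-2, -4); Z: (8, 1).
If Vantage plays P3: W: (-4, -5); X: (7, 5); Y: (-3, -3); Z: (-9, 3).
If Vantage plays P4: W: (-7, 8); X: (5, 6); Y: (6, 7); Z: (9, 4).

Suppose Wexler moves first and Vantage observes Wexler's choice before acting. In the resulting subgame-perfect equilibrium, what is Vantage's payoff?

Work backward from Vantage's decision.
- W → Vantage plays P3 (best of -8, -9, -4, -7); Wexler gets -5.
- X → Vantage plays P3 (best of 3, 2, 7, 5); Wexler gets 5.
- Y → Vantage plays P4 (best of -5, -2, -3, 6); Wexler gets 7.
- Z → Vantage plays P4 (best of -1, 8, -9, 9); Wexler gets 4.
Among -5, 5, 7, 4, the best is 7 at Y. Subgame-perfect outcome: (P4, Y) with payoffs (6, 7).

6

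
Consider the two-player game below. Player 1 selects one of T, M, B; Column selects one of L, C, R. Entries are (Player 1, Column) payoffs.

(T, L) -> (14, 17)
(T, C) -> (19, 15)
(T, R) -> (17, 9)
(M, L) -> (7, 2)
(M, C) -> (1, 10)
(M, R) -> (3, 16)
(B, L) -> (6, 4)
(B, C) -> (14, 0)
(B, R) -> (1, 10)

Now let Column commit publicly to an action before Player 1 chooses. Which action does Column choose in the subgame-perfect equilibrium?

Player 1 best-responds to each possible Column move:
- L: BR = T, leader payoff 17.
- C: BR = T, leader payoff 15.
- R: BR = T, leader payoff 9.
Maximizing over 17, 15, 9, Column chooses L. Subgame-perfect outcome: (T, L) with payoffs (14, 17).

L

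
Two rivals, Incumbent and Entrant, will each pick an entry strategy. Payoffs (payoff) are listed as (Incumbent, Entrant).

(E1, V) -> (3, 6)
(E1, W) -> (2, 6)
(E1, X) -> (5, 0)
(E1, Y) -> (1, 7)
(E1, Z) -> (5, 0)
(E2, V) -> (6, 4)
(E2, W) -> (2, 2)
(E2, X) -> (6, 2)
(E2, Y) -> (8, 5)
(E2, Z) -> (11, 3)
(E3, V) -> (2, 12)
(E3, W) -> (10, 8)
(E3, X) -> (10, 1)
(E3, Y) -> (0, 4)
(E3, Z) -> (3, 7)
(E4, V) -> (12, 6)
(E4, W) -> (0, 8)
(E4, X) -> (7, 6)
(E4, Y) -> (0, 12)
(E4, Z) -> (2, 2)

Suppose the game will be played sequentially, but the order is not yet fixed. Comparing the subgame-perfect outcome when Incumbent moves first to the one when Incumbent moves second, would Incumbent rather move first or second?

second

If Incumbent leads: Entrant's best replies are E1→Y, E2→Y, E3→V, E4→Y; Incumbent's induced payoffs 1, 8, 2, 0; outcome (E2, Y), payoffs (8, 5).
If Entrant leads: Incumbent's best replies are V→E4, W→E3, X→E3, Y→E2, Z→E2; Entrant's induced payoffs 6, 8, 1, 5, 3; outcome (E3, W), payoffs (10, 8).
Incumbent gets 8 moving first and 10 moving second, so Incumbent prefers to move second.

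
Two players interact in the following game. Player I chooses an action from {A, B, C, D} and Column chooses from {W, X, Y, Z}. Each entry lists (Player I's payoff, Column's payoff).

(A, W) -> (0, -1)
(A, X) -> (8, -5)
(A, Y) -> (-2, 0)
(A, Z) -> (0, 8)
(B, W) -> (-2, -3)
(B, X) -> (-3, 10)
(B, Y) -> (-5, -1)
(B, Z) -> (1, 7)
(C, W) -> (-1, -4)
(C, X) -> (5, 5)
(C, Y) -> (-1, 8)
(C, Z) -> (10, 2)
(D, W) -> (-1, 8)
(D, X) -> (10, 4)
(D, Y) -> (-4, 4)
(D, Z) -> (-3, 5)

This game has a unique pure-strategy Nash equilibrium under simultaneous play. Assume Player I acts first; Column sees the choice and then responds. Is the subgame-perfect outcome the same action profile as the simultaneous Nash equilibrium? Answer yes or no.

no

Column best-responds to each possible Player I move:
- A → Column plays Z (best of -1, -5, 0, 8); Player I gets 0.
- B → Column plays X (best of -3, 10, -1, 7); Player I gets -3.
- C → Column plays Y (best of -4, 5, 8, 2); Player I gets -1.
- D → Column plays W (best of 8, 4, 4, 5); Player I gets -1.
Player I's induced payoffs are 0, -3, -1, -1, so Player I commits to A. Subgame-perfect outcome: (A, Z) with payoffs (0, 8).
For the simultaneous game, intersect best replies.
Player I's best replies: W→A; X→D; Y→C; Z→C.
Column's best replies: A→Z; B→X; C→Y; D→W.
The unique mutual best reply is (C, Y), giving (-1, 8).
Sequential outcome (A, Z) differs from the Nash profile (C, Y).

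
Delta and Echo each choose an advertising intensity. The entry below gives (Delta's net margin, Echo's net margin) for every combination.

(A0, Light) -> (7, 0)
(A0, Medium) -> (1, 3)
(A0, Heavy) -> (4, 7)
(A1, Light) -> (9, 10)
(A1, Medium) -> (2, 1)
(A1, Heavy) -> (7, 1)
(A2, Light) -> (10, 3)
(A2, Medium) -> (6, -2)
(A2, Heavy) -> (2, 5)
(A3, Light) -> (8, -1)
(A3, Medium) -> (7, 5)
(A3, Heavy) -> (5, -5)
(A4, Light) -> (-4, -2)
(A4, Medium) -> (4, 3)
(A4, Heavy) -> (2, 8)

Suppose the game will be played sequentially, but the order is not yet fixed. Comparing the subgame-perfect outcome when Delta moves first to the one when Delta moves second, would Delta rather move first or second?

If Delta leads: Echo's best replies are A0→Heavy, A1→Light, A2→Heavy, A3→Medium, A4→Heavy; Delta's induced payoffs 4, 9, 2, 7, 2; outcome (A1, Light), payoffs (9, 10).
If Echo leads: Delta's best replies are Light→A2, Medium→A3, Heavy→A1; Echo's induced payoffs 3, 5, 1; outcome (A3, Medium), payoffs (7, 5).
Delta gets 9 moving first and 7 moving second, so Delta prefers to move first.

first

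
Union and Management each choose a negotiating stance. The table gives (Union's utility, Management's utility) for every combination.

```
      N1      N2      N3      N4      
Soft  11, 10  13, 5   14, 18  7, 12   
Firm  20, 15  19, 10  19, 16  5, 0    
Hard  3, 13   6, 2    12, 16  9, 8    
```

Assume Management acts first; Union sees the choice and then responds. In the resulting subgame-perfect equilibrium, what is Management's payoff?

Union best-responds to each possible Management move:
- N1: BR = Firm, leader payoff 15.
- N2: BR = Firm, leader payoff 10.
- N3: BR = Firm, leader payoff 16.
- N4: BR = Hard, leader payoff 8.
Maximizing over 15, 10, 16, 8, Management chooses N3. Subgame-perfect outcome: (Firm, N3) with payoffs (19, 16).

16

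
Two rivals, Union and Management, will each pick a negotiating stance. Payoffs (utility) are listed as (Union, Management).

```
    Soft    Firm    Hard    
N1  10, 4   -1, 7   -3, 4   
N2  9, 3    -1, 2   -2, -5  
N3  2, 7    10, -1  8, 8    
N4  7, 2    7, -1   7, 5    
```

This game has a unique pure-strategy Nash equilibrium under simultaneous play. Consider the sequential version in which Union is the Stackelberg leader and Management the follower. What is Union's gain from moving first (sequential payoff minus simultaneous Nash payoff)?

1

Backward induction with Union moving first.
- N1: BR = Firm, leader payoff -1.
- N2: BR = Soft, leader payoff 9.
- N3: BR = Hard, leader payoff 8.
- N4: BR = Hard, leader payoff 7.
Union's induced payoffs are -1, 9, 8, 7, so Union commits to N2. Subgame-perfect outcome: (N2, Soft) with payoffs (9, 3).
For the simultaneous game, intersect best replies.
Union's best replies: Soft→N1; Firm→N3; Hard→N3.
Management's best replies: N1→Firm; N2→Soft; N3→Hard; N4→Hard.
The unique mutual best reply is (N3, Hard), giving (8, 8).
Union's commitment gain: 9 − 8 = 1.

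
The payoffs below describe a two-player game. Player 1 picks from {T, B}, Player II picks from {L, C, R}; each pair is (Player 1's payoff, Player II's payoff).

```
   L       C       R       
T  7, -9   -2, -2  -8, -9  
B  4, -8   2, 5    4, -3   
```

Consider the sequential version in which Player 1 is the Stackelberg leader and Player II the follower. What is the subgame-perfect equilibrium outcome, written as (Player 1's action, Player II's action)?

(B, C)

Backward induction with Player 1 moving first.
- T → Player II plays C (best of -9, -2, -9); Player 1 gets -2.
- B → Player II plays C (best of -8, 5, -3); Player 1 gets 2.
Maximizing over -2, 2, Player 1 chooses B. Subgame-perfect outcome: (B, C) with payoffs (2, 5).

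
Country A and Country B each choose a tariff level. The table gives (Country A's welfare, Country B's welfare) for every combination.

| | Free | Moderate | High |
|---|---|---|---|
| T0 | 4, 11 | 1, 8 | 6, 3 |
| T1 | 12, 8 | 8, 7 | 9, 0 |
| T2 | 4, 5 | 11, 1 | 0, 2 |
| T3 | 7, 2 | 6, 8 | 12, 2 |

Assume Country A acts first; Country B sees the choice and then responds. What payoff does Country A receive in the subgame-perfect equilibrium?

12

Backward induction with Country A moving first.
- T0 → Country B plays Free (best of 11, 8, 3); Country A gets 4.
- T1 → Country B plays Free (best of 8, 7, 0); Country A gets 12.
- T2 → Country B plays Free (best of 5, 1, 2); Country A gets 4.
- T3 → Country B plays Moderate (best of 2, 8, 2); Country A gets 6.
Maximizing over 4, 12, 4, 6, Country A chooses T1. Subgame-perfect outcome: (T1, Free) with payoffs (12, 8).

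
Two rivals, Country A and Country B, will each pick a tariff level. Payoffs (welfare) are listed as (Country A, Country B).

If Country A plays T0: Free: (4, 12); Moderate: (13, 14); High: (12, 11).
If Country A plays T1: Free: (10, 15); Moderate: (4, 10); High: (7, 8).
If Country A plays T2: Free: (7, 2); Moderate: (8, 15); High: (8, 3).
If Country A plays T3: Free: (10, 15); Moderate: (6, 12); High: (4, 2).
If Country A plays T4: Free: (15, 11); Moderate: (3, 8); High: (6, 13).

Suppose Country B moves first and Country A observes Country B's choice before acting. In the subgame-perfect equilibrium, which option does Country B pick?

Moderate

Backward induction with Country B moving first.
- Free: Country A compares 4, 10, 7, 10, 15 and picks T4; Country B would get 11.
- Moderate: Country A compares 13, 4, 8, 6, 3 and picks T0; Country B would get 14.
- High: Country A compares 12, 7, 8, 4, 6 and picks T0; Country B would get 11.
Maximizing over 11, 14, 11, Country B chooses Moderate. Subgame-perfect outcome: (T0, Moderate) with payoffs (13, 14).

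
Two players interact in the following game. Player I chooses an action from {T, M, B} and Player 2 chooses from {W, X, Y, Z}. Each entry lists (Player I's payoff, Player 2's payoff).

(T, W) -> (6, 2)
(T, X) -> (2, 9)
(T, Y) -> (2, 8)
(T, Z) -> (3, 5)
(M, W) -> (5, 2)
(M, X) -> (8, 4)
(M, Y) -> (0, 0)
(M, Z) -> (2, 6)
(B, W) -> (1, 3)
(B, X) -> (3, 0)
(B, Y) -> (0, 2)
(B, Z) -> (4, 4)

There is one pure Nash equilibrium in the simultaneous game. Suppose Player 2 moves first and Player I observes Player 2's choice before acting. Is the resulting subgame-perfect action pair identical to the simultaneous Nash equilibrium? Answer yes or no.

Backward induction with Player 2 moving first.
- W: Player I compares 6, 5, 1 and picks T; Player 2 would get 2.
- X: Player I compares 2, 8, 3 and picks M; Player 2 would get 4.
- Y: Player I compares 2, 0, 0 and picks T; Player 2 would get 8.
- Z: Player I compares 3, 2, 4 and picks B; Player 2 would get 4.
Among 2, 4, 8, 4, the best is 8 at Y. Subgame-perfect outcome: (T, Y) with payoffs (2, 8).
Under simultaneous play:
Player I's best replies: W→T; X→M; Y→T; Z→B.
Player 2's best replies: T→X; M→Z; B→Z.
The unique mutual best reply is (B, Z), giving (4, 4).
Sequential outcome (T, Y) differs from the Nash profile (B, Z).

no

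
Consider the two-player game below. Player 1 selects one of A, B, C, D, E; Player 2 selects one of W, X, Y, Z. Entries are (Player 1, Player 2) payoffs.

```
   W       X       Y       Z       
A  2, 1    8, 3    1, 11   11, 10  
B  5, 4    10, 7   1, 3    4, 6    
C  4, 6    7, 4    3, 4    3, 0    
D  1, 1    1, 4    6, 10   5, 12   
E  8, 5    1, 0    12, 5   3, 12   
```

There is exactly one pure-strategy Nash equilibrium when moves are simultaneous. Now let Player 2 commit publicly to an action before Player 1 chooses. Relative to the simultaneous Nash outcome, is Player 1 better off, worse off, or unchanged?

better off

Backward induction with Player 2 moving first.
- W → Player 1 plays E (best of 2, 5, 4, 1, 8); Player 2 gets 5.
- X → Player 1 plays B (best of 8, 10, 7, 1, 1); Player 2 gets 7.
- Y → Player 1 plays E (best of 1, 1, 3, 6, 12); Player 2 gets 5.
- Z → Player 1 plays A (best of 11, 4, 3, 5, 3); Player 2 gets 10.
Among 5, 7, 5, 10, the best is 10 at Z. Subgame-perfect outcome: (A, Z) with payoffs (11, 10).
For the simultaneous game, intersect best replies.
Player 1's best replies: W→E; X→B; Y→E; Z→A.
Player 2's best replies: A→Y; B→X; C→W; D→Z; E→Z.
The unique mutual best reply is (B, X), giving (10, 7).
Player 1 earns 11 sequentially versus 10 at the Nash outcome: better off.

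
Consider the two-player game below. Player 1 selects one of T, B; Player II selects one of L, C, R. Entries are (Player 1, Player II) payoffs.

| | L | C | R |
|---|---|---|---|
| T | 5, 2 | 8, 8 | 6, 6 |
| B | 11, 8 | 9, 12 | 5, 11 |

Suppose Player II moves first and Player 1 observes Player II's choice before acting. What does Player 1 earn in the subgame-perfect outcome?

9

Solve by backward induction (Player II leads).
- L: Player 1 compares 5, 11 and picks B; Player II would get 8.
- C: Player 1 compares 8, 9 and picks B; Player II would get 12.
- R: Player 1 compares 6, 5 and picks T; Player II would get 6.
Player II's induced payoffs are 8, 12, 6, so Player II commits to C. Subgame-perfect outcome: (B, C) with payoffs (9, 12).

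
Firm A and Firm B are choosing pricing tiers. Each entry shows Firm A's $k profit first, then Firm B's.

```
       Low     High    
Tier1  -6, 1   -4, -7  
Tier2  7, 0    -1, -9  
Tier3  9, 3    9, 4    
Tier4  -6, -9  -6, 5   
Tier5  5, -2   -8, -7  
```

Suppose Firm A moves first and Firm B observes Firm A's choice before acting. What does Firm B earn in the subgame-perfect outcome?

Backward induction with Firm A moving first.
- Tier1: Firm B compares 1, -7 and picks Low; Firm A would get -6.
- Tier2: Firm B compares 0, -9 and picks Low; Firm A would get 7.
- Tier3: Firm B compares 3, 4 and picks High; Firm A would get 9.
- Tier4: Firm B compares -9, 5 and picks High; Firm A would get -6.
- Tier5: Firm B compares -2, -7 and picks Low; Firm A would get 5.
Maximizing over -6, 7, 9, -6, 5, Firm A chooses Tier3. Subgame-perfect outcome: (Tier3, High) with payoffs (9, 4).

4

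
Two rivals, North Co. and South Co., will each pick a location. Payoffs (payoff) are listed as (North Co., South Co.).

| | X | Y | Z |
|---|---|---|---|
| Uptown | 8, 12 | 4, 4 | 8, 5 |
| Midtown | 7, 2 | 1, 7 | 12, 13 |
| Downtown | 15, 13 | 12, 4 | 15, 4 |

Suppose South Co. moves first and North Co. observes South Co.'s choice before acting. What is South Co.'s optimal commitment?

Solve by backward induction (South Co. leads).
- X: North Co. compares 8, 7, 15 and picks Downtown; South Co. would get 13.
- Y: North Co. compares 4, 1, 12 and picks Downtown; South Co. would get 4.
- Z: North Co. compares 8, 12, 15 and picks Downtown; South Co. would get 4.
Maximizing over 13, 4, 4, South Co. chooses X. Subgame-perfect outcome: (Downtown, X) with payoffs (15, 13).

X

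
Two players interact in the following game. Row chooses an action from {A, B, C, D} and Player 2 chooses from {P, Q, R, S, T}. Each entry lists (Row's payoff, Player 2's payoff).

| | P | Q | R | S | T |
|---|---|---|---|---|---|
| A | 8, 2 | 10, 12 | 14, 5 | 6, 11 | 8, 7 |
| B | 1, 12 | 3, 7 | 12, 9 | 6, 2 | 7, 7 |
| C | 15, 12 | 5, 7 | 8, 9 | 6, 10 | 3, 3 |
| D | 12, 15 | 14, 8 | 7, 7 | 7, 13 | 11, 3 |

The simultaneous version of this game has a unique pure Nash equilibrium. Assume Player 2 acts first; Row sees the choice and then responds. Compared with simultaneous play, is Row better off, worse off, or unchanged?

worse off

Work backward from Row's decision.
- P: Row compares 8, 1, 15, 12 and picks C; Player 2 would get 12.
- Q: Row compares 10, 3, 5, 14 and picks D; Player 2 would get 8.
- R: Row compares 14, 12, 8, 7 and picks A; Player 2 would get 5.
- S: Row compares 6, 6, 6, 7 and picks D; Player 2 would get 13.
- T: Row compares 8, 7, 3, 11 and picks D; Player 2 would get 3.
Among 12, 8, 5, 13, 3, the best is 13 at S. Subgame-perfect outcome: (D, S) with payoffs (7, 13).
For the simultaneous game, intersect best replies.
Row's best replies: P→C; Q→D; R→A; S→D; T→D.
Player 2's best replies: A→Q; B→P; C→P; D→P.
The unique mutual best reply is (C, P), giving (15, 12).
Row earns 7 sequentially versus 15 at the Nash outcome: worse off.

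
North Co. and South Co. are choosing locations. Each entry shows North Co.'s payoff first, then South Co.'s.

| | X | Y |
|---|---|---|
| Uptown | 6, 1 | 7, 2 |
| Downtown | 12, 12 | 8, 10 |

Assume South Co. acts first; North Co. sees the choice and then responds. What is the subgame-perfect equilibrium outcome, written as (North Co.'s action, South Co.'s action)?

(Downtown, X)

Backward induction with South Co. moving first.
- X: North Co. compares 6, 12 and picks Downtown; South Co. would get 12.
- Y: North Co. compares 7, 8 and picks Downtown; South Co. would get 10.
Maximizing over 12, 10, South Co. chooses X. Subgame-perfect outcome: (Downtown, X) with payoffs (12, 12).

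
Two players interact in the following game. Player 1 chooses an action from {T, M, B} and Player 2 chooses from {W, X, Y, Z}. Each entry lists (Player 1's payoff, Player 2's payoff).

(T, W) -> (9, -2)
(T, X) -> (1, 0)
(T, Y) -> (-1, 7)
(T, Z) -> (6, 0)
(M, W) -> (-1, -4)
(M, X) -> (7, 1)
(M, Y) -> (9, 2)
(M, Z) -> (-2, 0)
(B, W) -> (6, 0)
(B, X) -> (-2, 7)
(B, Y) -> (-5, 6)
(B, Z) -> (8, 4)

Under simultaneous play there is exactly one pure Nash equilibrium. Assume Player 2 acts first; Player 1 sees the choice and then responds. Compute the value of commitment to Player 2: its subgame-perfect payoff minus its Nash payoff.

Solve by backward induction (Player 2 leads).
- W → Player 1 plays T (best of 9, -1, 6); Player 2 gets -2.
- X → Player 1 plays M (best of 1, 7, -2); Player 2 gets 1.
- Y → Player 1 plays M (best of -1, 9, -5); Player 2 gets 2.
- Z → Player 1 plays B (best of 6, -2, 8); Player 2 gets 4.
Player 2's induced payoffs are -2, 1, 2, 4, so Player 2 commits to Z. Subgame-perfect outcome: (B, Z) with payoffs (8, 4).
Now find the simultaneous Nash equilibrium.
Player 1's best replies: W→T; X→M; Y→M; Z→B.
Player 2's best replies: T→Y; M→Y; B→X.
Only (M, Y) has each player best-responding; Nash payoffs (9, 2).
Player 2's commitment gain: 4 − 2 = 2.

2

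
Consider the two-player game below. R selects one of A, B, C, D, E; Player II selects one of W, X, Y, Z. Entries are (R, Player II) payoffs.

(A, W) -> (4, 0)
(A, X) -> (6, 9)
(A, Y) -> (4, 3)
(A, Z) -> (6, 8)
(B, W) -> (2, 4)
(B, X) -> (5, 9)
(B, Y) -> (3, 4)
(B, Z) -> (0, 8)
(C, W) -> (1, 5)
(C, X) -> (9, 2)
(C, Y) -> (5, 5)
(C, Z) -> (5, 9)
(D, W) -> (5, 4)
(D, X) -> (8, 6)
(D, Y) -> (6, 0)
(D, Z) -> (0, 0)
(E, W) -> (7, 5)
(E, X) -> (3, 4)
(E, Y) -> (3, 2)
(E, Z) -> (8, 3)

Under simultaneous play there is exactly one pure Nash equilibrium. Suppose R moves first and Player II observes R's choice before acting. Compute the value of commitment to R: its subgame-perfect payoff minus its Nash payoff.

Solve by backward induction (R leads).
- A → Player II plays X (best of 0, 9, 3, 8); R gets 6.
- B → Player II plays X (best of 4, 9, 4, 8); R gets 5.
- C → Player II plays Z (best of 5, 2, 5, 9); R gets 5.
- D → Player II plays X (best of 4, 6, 0, 0); R gets 8.
- E → Player II plays W (best of 5, 4, 2, 3); R gets 7.
Among 6, 5, 5, 8, 7, the best is 8 at D. Subgame-perfect outcome: (D, X) with payoffs (8, 6).
For the simultaneous game, intersect best replies.
R's best replies: W→E; X→C; Y→D; Z→E.
Player II's best replies: A→X; B→X; C→Z; D→X; E→W.
The unique mutual best reply is (E, W), giving (7, 5).
R's commitment gain: 8 − 7 = 1.

1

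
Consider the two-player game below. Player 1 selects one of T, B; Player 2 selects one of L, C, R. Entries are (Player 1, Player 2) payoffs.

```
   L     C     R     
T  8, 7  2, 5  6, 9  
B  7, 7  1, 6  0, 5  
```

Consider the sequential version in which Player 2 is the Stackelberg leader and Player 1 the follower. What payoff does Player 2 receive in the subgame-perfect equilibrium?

Player 1 best-responds to each possible Player 2 move:
- L: BR = T, leader payoff 7.
- C: BR = T, leader payoff 5.
- R: BR = T, leader payoff 9.
Among 7, 5, 9, the best is 9 at R. Subgame-perfect outcome: (T, R) with payoffs (6, 9).

9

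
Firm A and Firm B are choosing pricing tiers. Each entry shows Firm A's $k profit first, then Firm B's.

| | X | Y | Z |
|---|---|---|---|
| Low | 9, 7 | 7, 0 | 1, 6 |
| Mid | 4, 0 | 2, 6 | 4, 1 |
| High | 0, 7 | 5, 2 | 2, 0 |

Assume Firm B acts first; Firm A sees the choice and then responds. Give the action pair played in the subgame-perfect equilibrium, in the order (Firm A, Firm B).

(Low, X)

Work backward from Firm A's decision.
- X: Firm A compares 9, 4, 0 and picks Low; Firm B would get 7.
- Y: Firm A compares 7, 2, 5 and picks Low; Firm B would get 0.
- Z: Firm A compares 1, 4, 2 and picks Mid; Firm B would get 1.
Among 7, 0, 1, the best is 7 at X. Subgame-perfect outcome: (Low, X) with payoffs (9, 7).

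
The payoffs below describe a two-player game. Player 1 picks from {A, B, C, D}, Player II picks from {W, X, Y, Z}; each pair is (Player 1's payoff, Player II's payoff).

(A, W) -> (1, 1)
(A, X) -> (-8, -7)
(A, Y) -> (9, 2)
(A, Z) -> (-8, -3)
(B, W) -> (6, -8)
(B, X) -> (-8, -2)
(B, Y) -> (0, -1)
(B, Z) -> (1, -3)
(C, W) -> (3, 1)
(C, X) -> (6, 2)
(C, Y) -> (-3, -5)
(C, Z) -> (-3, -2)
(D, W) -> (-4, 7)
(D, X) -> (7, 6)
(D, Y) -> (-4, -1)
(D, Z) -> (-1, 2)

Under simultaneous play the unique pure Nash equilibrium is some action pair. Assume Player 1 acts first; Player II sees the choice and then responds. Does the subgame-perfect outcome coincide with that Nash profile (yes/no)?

Player II best-responds to each possible Player 1 move:
- A → Player II plays Y (best of 1, -7, 2, -3); Player 1 gets 9.
- B → Player II plays Y (best of -8, -2, -1, -3); Player 1 gets 0.
- C → Player II plays X (best of 1, 2, -5, -2); Player 1 gets 6.
- D → Player II plays W (best of 7, 6, -1, 2); Player 1 gets -4.
Maximizing over 9, 0, 6, -4, Player 1 chooses A. Subgame-perfect outcome: (A, Y) with payoffs (9, 2).
For the simultaneous game, intersect best replies.
Player 1's best replies: W→B; X→D; Y→A; Z→B.
Player II's best replies: A→Y; B→Y; C→X; D→W.
The unique mutual best reply is (A, Y), giving (9, 2).
Sequential outcome (A, Y) coincides with the Nash profile (A, Y).

yes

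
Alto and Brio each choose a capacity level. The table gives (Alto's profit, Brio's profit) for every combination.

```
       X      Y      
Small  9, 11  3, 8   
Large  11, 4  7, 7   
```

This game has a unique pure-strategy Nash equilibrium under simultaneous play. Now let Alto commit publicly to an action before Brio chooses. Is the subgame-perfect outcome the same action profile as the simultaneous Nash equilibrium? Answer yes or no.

Brio best-responds to each possible Alto move:
- Small: Brio compares 11, 8 and picks X; Alto would get 9.
- Large: Brio compares 4, 7 and picks Y; Alto would get 7.
Among 9, 7, the best is 9 at Small. Subgame-perfect outcome: (Small, X) with payoffs (9, 11).
For the simultaneous game, intersect best replies.
Alto's best replies: X→Large; Y→Large.
Brio's best replies: Small→X; Large→Y.
Only (Large, Y) has each player best-responding; Nash payoffs (7, 7).
Sequential outcome (Small, X) differs from the Nash profile (Large, Y).

no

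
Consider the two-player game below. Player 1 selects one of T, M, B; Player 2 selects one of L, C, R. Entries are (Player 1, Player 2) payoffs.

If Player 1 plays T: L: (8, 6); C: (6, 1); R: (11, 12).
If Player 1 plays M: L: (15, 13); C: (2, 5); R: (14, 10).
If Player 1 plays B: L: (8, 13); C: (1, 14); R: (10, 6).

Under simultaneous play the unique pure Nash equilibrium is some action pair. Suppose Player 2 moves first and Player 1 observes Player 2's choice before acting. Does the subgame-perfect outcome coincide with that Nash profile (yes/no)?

Solve by backward induction (Player 2 leads).
- L: BR = M, leader payoff 13.
- C: BR = T, leader payoff 1.
- R: BR = M, leader payoff 10.
Player 2's induced payoffs are 13, 1, 10, so Player 2 commits to L. Subgame-perfect outcome: (M, L) with payoffs (15, 13).
Now find the simultaneous Nash equilibrium.
Player 1's best replies: L→M; C→T; R→M.
Player 2's best replies: T→R; M→L; B→C.
The unique mutual best reply is (M, L), giving (15, 13).
Sequential outcome (M, L) coincides with the Nash profile (M, L).

yes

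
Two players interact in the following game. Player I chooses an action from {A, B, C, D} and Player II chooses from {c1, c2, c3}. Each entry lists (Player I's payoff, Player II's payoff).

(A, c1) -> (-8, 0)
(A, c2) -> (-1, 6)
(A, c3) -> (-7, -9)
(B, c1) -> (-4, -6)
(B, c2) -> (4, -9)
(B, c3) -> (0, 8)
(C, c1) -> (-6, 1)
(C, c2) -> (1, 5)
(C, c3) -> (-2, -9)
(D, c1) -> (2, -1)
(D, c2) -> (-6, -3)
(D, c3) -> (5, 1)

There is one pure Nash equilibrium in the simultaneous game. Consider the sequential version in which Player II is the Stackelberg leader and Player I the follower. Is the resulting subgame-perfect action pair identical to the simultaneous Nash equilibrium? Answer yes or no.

yes

Player I best-responds to each possible Player II move:
- c1 → Player I plays D (best of -8, -4, -6, 2); Player II gets -1.
- c2 → Player I plays B (best of -1, 4, 1, -6); Player II gets -9.
- c3 → Player I plays D (best of -7, 0, -2, 5); Player II gets 1.
Player II's induced payoffs are -1, -9, 1, so Player II commits to c3. Subgame-perfect outcome: (D, c3) with payoffs (5, 1).
Under simultaneous play:
Player I's best replies: c1→D; c2→B; c3→D.
Player II's best replies: A→c2; B→c3; C→c2; D→c3.
Only (D, c3) has each player best-responding; Nash payoffs (5, 1).
Sequential outcome (D, c3) coincides with the Nash profile (D, c3).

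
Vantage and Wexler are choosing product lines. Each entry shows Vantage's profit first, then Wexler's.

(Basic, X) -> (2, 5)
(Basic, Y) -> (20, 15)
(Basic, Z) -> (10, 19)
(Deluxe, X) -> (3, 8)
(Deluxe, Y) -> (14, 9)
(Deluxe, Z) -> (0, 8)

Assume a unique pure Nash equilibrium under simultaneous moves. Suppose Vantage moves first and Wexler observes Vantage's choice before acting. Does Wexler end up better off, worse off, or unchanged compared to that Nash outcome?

worse off

Work backward from Wexler's decision.
- Basic: BR = Z, leader payoff 10.
- Deluxe: BR = Y, leader payoff 14.
Maximizing over 10, 14, Vantage chooses Deluxe. Subgame-perfect outcome: (Deluxe, Y) with payoffs (14, 9).
For the simultaneous game, intersect best replies.
Vantage's best replies: X→Deluxe; Y→Basic; Z→Basic.
Wexler's best replies: Basic→Z; Deluxe→Y.
The unique mutual best reply is (Basic, Z), giving (10, 19).
Wexler earns 9 sequentially versus 19 at the Nash outcome: worse off.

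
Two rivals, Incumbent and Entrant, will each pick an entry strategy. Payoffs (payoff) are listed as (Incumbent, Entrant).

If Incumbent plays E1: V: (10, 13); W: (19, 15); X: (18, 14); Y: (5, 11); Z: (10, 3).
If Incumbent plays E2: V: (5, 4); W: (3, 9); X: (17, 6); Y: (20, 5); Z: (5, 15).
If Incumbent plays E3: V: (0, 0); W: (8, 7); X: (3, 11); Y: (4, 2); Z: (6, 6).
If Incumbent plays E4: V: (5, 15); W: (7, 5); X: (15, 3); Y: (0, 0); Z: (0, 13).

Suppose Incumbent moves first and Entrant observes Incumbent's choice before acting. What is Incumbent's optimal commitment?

E1

Entrant best-responds to each possible Incumbent move:
- E1: Entrant compares 13, 15, 14, 11, 3 and picks W; Incumbent would get 19.
- E2: Entrant compares 4, 9, 6, 5, 15 and picks Z; Incumbent would get 5.
- E3: Entrant compares 0, 7, 11, 2, 6 and picks X; Incumbent would get 3.
- E4: Entrant compares 15, 5, 3, 0, 13 and picks V; Incumbent would get 5.
Among 19, 5, 3, 5, the best is 19 at E1. Subgame-perfect outcome: (E1, W) with payoffs (19, 15).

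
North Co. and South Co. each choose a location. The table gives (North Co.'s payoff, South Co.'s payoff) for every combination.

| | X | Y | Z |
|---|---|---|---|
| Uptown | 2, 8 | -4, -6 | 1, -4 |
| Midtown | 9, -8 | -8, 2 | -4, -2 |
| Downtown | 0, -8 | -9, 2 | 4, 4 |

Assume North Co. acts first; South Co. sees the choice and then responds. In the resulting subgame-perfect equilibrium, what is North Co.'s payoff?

4

Work backward from South Co.'s decision.
- Uptown: BR = X, leader payoff 2.
- Midtown: BR = Y, leader payoff -8.
- Downtown: BR = Z, leader payoff 4.
North Co.'s induced payoffs are 2, -8, 4, so North Co. commits to Downtown. Subgame-perfect outcome: (Downtown, Z) with payoffs (4, 4).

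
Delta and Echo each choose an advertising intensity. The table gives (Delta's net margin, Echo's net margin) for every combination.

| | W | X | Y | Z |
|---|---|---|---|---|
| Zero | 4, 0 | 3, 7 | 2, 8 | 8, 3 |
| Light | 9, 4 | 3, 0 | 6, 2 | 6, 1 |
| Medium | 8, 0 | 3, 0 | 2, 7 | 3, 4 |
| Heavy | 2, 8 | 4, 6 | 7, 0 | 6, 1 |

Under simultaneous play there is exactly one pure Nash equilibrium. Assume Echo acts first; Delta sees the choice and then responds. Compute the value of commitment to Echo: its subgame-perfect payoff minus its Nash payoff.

2

Solve by backward induction (Echo leads).
- W → Delta plays Light (best of 4, 9, 8, 2); Echo gets 4.
- X → Delta plays Heavy (best of 3, 3, 3, 4); Echo gets 6.
- Y → Delta plays Heavy (best of 2, 6, 2, 7); Echo gets 0.
- Z → Delta plays Zero (best of 8, 6, 3, 6); Echo gets 3.
Among 4, 6, 0, 3, the best is 6 at X. Subgame-perfect outcome: (Heavy, X) with payoffs (4, 6).
Under simultaneous play:
Delta's best replies: W→Light; X→Heavy; Y→Heavy; Z→Zero.
Echo's best replies: Zero→Y; Light→W; Medium→Y; Heavy→W.
The unique mutual best reply is (Light, W), giving (9, 4).
Echo's commitment gain: 6 − 4 = 2.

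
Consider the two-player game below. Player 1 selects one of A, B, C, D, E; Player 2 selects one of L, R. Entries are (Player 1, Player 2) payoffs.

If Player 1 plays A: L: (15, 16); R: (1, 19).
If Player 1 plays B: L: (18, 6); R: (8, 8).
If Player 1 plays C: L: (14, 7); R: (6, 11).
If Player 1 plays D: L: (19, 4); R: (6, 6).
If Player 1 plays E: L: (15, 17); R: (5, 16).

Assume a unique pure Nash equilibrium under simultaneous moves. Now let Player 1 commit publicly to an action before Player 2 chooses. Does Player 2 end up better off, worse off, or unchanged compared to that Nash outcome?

Player 2 best-responds to each possible Player 1 move:
- A → Player 2 plays R (best of 16, 19); Player 1 gets 1.
- B → Player 2 plays R (best of 6, 8); Player 1 gets 8.
- C → Player 2 plays R (best of 7, 11); Player 1 gets 6.
- D → Player 2 plays R (best of 4, 6); Player 1 gets 6.
- E → Player 2 plays L (best of 17, 16); Player 1 gets 15.
Among 1, 8, 6, 6, 15, the best is 15 at E. Subgame-perfect outcome: (E, L) with payoffs (15, 17).
For the simultaneous game, intersect best replies.
Player 1's best replies: L→D; R→B.
Player 2's best replies: A→R; B→R; C→R; D→R; E→L.
The unique mutual best reply is (B, R), giving (8, 8).
Player 2 earns 17 sequentially versus 8 at the Nash outcome: better off.

better off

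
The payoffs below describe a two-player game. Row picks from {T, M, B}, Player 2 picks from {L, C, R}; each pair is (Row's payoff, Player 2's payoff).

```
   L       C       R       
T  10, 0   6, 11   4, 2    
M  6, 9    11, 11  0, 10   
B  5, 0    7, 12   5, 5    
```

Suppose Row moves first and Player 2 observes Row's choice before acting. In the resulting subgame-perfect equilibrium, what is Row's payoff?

Work backward from Player 2's decision.
- T → Player 2 plays C (best of 0, 11, 2); Row gets 6.
- M → Player 2 plays C (best of 9, 11, 10); Row gets 11.
- B → Player 2 plays C (best of 0, 12, 5); Row gets 7.
Row's induced payoffs are 6, 11, 7, so Row commits to M. Subgame-perfect outcome: (M, C) with payoffs (11, 11).

11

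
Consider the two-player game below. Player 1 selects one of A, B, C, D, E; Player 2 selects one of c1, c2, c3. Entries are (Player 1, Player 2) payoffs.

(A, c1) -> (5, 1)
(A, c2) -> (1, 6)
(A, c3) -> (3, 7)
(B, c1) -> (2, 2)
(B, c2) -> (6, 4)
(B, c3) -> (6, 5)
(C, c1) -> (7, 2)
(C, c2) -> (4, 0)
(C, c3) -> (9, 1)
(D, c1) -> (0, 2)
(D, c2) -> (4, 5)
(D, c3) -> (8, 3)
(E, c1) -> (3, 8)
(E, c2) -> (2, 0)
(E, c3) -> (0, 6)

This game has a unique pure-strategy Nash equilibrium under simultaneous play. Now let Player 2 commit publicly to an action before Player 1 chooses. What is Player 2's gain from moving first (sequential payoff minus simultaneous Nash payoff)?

2

Work backward from Player 1's decision.
- c1 → Player 1 plays C (best of 5, 2, 7, 0, 3); Player 2 gets 2.
- c2 → Player 1 plays B (best of 1, 6, 4, 4, 2); Player 2 gets 4.
- c3 → Player 1 plays C (best of 3, 6, 9, 8, 0); Player 2 gets 1.
Player 2's induced payoffs are 2, 4, 1, so Player 2 commits to c2. Subgame-perfect outcome: (B, c2) with payoffs (6, 4).
For the simultaneous game, intersect best replies.
Player 1's best replies: c1→C; c2→B; c3→C.
Player 2's best replies: A→c3; B→c3; C→c1; D→c2; E→c1.
The unique mutual best reply is (C, c1), giving (7, 2).
Player 2's commitment gain: 4 − 2 = 2.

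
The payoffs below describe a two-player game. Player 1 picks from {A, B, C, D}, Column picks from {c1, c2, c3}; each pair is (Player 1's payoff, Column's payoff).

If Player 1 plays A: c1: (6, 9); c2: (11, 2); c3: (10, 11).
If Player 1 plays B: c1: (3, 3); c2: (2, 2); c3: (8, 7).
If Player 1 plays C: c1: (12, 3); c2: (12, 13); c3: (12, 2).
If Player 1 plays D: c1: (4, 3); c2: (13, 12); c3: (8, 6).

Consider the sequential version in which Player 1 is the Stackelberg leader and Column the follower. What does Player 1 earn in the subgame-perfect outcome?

Solve by backward induction (Player 1 leads).
- A: BR = c3, leader payoff 10.
- B: BR = c3, leader payoff 8.
- C: BR = c2, leader payoff 12.
- D: BR = c2, leader payoff 13.
Maximizing over 10, 8, 12, 13, Player 1 chooses D. Subgame-perfect outcome: (D, c2) with payoffs (13, 12).

13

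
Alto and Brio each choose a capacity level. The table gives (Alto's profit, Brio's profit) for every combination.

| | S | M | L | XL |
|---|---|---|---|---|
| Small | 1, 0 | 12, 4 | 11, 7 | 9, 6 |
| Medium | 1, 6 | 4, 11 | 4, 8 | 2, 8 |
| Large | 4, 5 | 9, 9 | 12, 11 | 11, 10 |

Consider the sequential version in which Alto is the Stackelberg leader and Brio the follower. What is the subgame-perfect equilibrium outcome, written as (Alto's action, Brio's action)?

Solve by backward induction (Alto leads).
- Small: Brio compares 0, 4, 7, 6 and picks L; Alto would get 11.
- Medium: Brio compares 6, 11, 8, 8 and picks M; Alto would get 4.
- Large: Brio compares 5, 9, 11, 10 and picks L; Alto would get 12.
Alto's induced payoffs are 11, 4, 12, so Alto commits to Large. Subgame-perfect outcome: (Large, L) with payoffs (12, 11).

(Large, L)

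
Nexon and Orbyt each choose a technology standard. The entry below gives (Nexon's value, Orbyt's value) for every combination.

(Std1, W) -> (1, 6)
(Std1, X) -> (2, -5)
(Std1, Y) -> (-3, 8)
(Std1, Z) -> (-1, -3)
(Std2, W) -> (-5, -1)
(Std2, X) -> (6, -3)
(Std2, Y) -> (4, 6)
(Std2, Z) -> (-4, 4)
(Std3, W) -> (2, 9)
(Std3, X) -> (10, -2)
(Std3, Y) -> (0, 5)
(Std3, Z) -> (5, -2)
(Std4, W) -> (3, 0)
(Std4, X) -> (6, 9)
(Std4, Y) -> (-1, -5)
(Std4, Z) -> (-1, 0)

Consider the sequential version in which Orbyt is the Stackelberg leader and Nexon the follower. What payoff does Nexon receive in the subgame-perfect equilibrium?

Backward induction with Orbyt moving first.
- W: Nexon compares 1, -5, 2, 3 and picks Std4; Orbyt would get 0.
- X: Nexon compares 2, 6, 10, 6 and picks Std3; Orbyt would get -2.
- Y: Nexon compares -3, 4, 0, -1 and picks Std2; Orbyt would get 6.
- Z: Nexon compares -1, -4, 5, -1 and picks Std3; Orbyt would get -2.
Among 0, -2, 6, -2, the best is 6 at Y. Subgame-perfect outcome: (Std2, Y) with payoffs (4, 6).

4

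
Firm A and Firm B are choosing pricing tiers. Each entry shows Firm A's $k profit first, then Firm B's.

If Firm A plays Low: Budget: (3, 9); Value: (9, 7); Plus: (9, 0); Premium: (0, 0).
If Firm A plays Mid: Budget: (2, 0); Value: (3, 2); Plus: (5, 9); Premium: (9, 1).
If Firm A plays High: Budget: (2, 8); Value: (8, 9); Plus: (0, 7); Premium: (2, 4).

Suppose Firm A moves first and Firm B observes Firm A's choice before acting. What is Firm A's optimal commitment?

High

Firm B best-responds to each possible Firm A move:
- Low: BR = Budget, leader payoff 3.
- Mid: BR = Plus, leader payoff 5.
- High: BR = Value, leader payoff 8.
Firm A's induced payoffs are 3, 5, 8, so Firm A commits to High. Subgame-perfect outcome: (High, Value) with payoffs (8, 9).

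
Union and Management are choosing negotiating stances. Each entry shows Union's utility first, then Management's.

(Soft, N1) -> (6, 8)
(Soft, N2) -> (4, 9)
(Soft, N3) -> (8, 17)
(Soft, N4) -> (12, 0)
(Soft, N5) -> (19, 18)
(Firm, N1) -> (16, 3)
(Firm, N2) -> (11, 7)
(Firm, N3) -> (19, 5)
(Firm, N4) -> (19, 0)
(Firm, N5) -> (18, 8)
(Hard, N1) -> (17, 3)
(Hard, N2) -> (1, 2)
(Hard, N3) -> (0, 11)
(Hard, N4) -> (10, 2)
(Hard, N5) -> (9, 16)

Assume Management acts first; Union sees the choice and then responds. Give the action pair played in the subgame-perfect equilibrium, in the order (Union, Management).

(Soft, N5)

Solve by backward induction (Management leads).
- N1: Union compares 6, 16, 17 and picks Hard; Management would get 3.
- N2: Union compares 4, 11, 1 and picks Firm; Management would get 7.
- N3: Union compares 8, 19, 0 and picks Firm; Management would get 5.
- N4: Union compares 12, 19, 10 and picks Firm; Management would get 0.
- N5: Union compares 19, 18, 9 and picks Soft; Management would get 18.
Management's induced payoffs are 3, 7, 5, 0, 18, so Management commits to N5. Subgame-perfect outcome: (Soft, N5) with payoffs (19, 18).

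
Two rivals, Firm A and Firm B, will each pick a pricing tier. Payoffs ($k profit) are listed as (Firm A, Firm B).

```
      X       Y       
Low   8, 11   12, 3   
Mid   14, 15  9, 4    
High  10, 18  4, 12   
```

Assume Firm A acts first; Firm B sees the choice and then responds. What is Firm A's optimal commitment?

Mid

Firm B best-responds to each possible Firm A move:
- Low → Firm B plays X (best of 11, 3); Firm A gets 8.
- Mid → Firm B plays X (best of 15, 4); Firm A gets 14.
- High → Firm B plays X (best of 18, 12); Firm A gets 10.
Maximizing over 8, 14, 10, Firm A chooses Mid. Subgame-perfect outcome: (Mid, X) with payoffs (14, 15).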